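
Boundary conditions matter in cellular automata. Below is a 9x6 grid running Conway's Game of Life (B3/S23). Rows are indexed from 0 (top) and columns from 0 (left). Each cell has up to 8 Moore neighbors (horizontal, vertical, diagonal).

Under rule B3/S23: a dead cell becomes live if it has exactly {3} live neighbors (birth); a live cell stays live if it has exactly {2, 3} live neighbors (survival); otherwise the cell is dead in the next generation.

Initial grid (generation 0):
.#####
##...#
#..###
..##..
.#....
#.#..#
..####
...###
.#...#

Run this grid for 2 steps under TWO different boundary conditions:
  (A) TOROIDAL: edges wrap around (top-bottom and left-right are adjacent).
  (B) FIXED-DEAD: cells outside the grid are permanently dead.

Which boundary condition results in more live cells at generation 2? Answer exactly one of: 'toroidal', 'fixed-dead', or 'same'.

Answer: fixed-dead

Derivation:
Under TOROIDAL boundary, generation 2:
......
......
##.##.
...#.#
...#..
...#.#
###...
.##...
......
Population = 14

Under FIXED-DEAD boundary, generation 2:
#####.
#....#
#..##.
##.#..
.#.##.
...#..
.##...
......
......
Population = 19

Comparison: toroidal=14, fixed-dead=19 -> fixed-dead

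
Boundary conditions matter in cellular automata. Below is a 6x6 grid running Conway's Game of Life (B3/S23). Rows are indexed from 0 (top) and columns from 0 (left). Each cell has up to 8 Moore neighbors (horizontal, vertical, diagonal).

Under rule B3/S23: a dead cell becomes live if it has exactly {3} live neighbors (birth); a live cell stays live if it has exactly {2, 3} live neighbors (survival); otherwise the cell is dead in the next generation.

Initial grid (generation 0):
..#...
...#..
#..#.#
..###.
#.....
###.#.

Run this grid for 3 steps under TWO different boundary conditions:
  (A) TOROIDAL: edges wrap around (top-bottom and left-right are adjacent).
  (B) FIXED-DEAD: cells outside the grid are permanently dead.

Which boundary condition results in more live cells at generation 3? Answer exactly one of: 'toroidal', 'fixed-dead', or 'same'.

Under TOROIDAL boundary, generation 3:
##....
#..##.
#.....
#####.
......
#..###
Population = 15

Under FIXED-DEAD boundary, generation 3:
......
..#...
.#..#.
#####.
#...#.
##....
Population = 12

Comparison: toroidal=15, fixed-dead=12 -> toroidal

Answer: toroidal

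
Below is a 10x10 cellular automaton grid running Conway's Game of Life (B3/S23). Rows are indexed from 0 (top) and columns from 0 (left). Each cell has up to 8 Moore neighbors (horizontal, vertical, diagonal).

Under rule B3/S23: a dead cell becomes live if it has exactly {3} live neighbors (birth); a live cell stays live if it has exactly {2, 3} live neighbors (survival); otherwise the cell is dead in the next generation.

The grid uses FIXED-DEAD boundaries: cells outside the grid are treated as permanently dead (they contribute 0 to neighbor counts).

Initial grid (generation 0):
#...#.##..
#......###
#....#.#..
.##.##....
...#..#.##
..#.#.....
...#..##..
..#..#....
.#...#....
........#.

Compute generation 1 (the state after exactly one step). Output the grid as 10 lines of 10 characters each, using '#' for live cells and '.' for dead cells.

Simulating step by step:
Generation 0 (given above): 29 live cells
Generation 1: 30 live cells
(generation 1 grid is the final answer)

Answer: ......##..
##...#....
#...##.#..
.#####.##.
.#........
..#.###.#.
..#####...
..#.##....
..........
..........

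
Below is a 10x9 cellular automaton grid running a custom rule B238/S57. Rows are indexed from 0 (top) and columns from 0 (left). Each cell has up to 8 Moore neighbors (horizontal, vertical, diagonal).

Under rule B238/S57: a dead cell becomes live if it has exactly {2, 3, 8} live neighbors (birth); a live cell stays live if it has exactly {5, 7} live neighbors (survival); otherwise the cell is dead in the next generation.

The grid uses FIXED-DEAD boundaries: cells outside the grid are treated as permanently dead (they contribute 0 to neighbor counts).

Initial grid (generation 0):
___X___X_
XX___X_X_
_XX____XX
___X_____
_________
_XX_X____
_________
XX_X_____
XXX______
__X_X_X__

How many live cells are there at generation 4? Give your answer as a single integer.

Simulating step by step:
Generation 0 (given above): 23 live cells
Generation 1: 30 live cells
XXX_X_X_X
___XX____
X__XX_X__
_XX____XX
_XXXX____
___X_____
X__XX____
_________
_X__XX___
X__X_X___
Generation 2: 35 live cells
_____X_X_
X__X__XX_
_X___X_XX
X_X__XX__
X_X____XX
XX_X_X___
__X______
XXXX_X___
X_XX__X__
_XX___X__
Generation 3: 34 live cells
____X___X
_XX_XXX__
X_XXX____
___XX____
___XXX___
____X_XXX
__X__XX__
_XX_X_X__
____XX_X_
X__X_X_X_
Generation 4: 26 live cells
_XXX__XX_
X______X_
____X_X__
_X_______
__X_X_XXX
__X______
_X__XX__X
_______X_
XXX_____X
________X
Population at generation 4: 26

Answer: 26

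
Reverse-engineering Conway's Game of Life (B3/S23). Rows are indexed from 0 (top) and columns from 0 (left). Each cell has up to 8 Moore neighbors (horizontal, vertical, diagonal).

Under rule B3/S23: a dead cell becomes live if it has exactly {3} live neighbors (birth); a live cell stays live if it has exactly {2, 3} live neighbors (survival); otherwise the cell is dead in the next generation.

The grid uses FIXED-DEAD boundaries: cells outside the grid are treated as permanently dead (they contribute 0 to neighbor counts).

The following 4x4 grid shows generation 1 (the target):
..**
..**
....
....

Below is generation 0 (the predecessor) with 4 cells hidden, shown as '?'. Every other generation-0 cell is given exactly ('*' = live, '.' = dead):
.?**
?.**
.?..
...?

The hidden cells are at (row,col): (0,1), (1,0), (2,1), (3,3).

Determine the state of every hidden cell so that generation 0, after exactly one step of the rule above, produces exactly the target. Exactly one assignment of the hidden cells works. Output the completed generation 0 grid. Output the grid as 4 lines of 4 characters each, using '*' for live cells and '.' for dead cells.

Answer: ..**
..**
....
....

Derivation:
Hidden generation-0 cells (in order): (0,1), (1,0), (2,1), (3,3).
A hidden cell only influences target cells in its own 3x3 neighborhood. Try each of the 2^4 = 16 assignments, step the completed generation 0 forward once under B3/S23, and compare with the target:
  (0,1)=. (1,0)=. (2,1)=. (3,3)=. -> step reproduces the target at every cell -> ACCEPT
  (0,1)=. (1,0)=. (2,1)=. (3,3)=* -> step gives (2,2)='*' but target has '.' -> reject
  (0,1)=. (1,0)=. (2,1)=* (3,3)=. -> step gives (1,1)='*' but target has '.' -> reject
  (0,1)=. (1,0)=. (2,1)=* (3,3)=* -> step gives (1,1)='*' but target has '.' -> reject
  (0,1)=. (1,0)=* (2,1)=. (3,3)=. -> step gives (0,1)='*' but target has '.' -> reject
  (0,1)=. (1,0)=* (2,1)=. (3,3)=* -> step gives (0,1)='*' but target has '.' -> reject
  (0,1)=. (1,0)=* (2,1)=* (3,3)=. -> step gives (0,1)='*' but target has '.' -> reject
  (0,1)=. (1,0)=* (2,1)=* (3,3)=* -> step gives (0,1)='*' but target has '.' -> reject
  (0,1)=* (1,0)=. (2,1)=. (3,3)=. -> step gives (0,1)='*' but target has '.' -> reject
  (0,1)=* (1,0)=. (2,1)=. (3,3)=* -> step gives (0,1)='*' but target has '.' -> reject
  (0,1)=* (1,0)=. (2,1)=* (3,3)=. -> step gives (0,1)='*' but target has '.' -> reject
  (0,1)=* (1,0)=. (2,1)=* (3,3)=* -> step gives (0,1)='*' but target has '.' -> reject
  (0,1)=* (1,0)=* (2,1)=. (3,3)=. -> step gives (0,1)='*' but target has '.' -> reject
  (0,1)=* (1,0)=* (2,1)=. (3,3)=* -> step gives (0,1)='*' but target has '.' -> reject
  (0,1)=* (1,0)=* (2,1)=* (3,3)=. -> step gives (0,1)='*' but target has '.' -> reject
  (0,1)=* (1,0)=* (2,1)=* (3,3)=* -> step gives (0,1)='*' but target has '.' -> reject
Unique solution: (0,1)=dead, (1,0)=dead, (2,1)=dead, (3,3)=dead.
Check: live-neighbor counts of every cell in the completed generation 0:
0233
0233
0122
0000
Applying B3/S23 to generation 0 with these counts gives:
..**
..**
....
....
which matches the target exactly.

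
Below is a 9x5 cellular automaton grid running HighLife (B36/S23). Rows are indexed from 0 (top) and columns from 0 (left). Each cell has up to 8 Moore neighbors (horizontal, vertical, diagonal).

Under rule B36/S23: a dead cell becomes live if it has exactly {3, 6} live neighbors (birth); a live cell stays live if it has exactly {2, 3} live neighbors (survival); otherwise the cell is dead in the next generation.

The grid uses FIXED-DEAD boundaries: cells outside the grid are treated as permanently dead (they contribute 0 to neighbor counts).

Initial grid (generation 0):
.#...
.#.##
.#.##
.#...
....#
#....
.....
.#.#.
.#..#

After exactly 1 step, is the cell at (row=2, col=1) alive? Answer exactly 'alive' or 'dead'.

Simulating step by step:
Generation 0 (given above): 14 live cells
Generation 1: 14 live cells
..#..
##.##
##.##
..###
.....
.....
.....
..#..
..#..

Cell (2,1) at generation 1: 1 -> alive

Answer: alive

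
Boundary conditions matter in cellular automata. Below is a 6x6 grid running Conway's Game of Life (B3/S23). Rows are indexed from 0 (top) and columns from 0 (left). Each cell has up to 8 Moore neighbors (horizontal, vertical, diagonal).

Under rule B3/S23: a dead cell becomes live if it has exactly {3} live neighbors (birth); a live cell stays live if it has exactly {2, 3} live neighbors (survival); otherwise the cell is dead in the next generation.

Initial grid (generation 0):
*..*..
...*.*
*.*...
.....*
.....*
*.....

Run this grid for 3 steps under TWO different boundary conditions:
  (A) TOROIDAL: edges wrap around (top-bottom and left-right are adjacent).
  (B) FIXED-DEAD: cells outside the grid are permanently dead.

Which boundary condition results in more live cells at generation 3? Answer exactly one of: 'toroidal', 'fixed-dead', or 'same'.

Under TOROIDAL boundary, generation 3:
.**...
.***..
.**...
.**...
***...
.**...
Population = 14

Under FIXED-DEAD boundary, generation 3:
....**
.**.**
....**
......
......
......
Population = 8

Comparison: toroidal=14, fixed-dead=8 -> toroidal

Answer: toroidal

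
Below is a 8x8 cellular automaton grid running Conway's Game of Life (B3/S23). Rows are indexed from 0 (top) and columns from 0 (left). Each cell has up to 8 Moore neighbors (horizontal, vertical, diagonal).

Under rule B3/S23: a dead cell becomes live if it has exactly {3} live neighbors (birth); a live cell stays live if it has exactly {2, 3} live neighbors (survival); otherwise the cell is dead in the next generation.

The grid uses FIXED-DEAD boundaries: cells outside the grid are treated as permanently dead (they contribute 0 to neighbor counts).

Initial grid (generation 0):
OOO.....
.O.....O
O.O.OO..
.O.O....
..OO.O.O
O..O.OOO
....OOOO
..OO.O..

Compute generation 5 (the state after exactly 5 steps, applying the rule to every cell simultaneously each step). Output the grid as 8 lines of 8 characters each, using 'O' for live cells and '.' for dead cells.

Answer: ..OOO...
.O...O..
OO......
...OO...
O...O...
OO.O....
........
........

Derivation:
Simulating step by step:
Generation 0 (given above): 27 live cells
Generation 1: 21 live cells
OOO.....
...O....
O.OOO...
.O...OO.
.O.O.O.O
..OO....
..O....O
...O.O..
Generation 2: 22 live cells
.OO.....
O...O...
.OOOOO..
OO...OO.
.O.O.O..
.O.OO.O.
..O.O...
........
Generation 3: 15 live cells
.O......
O...OO..
..OO..O.
O.....O.
.O.O....
.O......
..O.OO..
........
Generation 4: 17 live cells
........
.OOOOO..
.O.OO.O.
.O.O....
OOO.....
.O.OO...
........
........
Generation 5: 14 live cells
(generation 5 grid is the final answer)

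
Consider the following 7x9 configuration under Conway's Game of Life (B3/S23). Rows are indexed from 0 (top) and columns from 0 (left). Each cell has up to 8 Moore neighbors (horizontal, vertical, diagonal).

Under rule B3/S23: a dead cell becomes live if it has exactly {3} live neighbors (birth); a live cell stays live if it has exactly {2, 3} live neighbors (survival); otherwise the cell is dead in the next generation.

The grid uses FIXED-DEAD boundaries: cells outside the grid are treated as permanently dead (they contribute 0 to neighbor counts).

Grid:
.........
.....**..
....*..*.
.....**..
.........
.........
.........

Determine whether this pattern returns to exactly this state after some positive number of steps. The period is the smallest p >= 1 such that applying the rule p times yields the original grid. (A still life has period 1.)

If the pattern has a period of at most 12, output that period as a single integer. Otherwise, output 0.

Answer: 1

Derivation:
Simulating and comparing each generation to the original:
Gen 0 (original, given above): 6 live cells
Gen 1: 6 live cells, MATCHES original -> period = 1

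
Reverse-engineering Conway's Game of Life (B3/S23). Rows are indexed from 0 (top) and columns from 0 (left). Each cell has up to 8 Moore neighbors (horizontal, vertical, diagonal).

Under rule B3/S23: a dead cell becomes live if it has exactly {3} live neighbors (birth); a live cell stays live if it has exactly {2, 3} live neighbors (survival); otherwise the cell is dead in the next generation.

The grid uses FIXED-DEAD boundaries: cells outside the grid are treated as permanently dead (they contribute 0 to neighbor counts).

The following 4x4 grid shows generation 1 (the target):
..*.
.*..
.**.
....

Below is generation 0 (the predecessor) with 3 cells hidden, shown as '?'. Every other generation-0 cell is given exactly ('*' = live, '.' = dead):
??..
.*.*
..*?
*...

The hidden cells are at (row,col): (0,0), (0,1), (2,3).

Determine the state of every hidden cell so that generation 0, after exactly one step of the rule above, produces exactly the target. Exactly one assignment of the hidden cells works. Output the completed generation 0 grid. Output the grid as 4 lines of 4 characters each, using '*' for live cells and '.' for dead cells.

Hidden generation-0 cells (in order): (0,0), (0,1), (2,3).
A hidden cell only influences target cells in its own 3x3 neighborhood. Try each of the 2^3 = 8 assignments, step the completed generation 0 forward once under B3/S23, and compare with the target:
  (0,0)=. (0,1)=. (2,3)=. -> step gives (0,2)='.' but target has '*' -> reject
  (0,0)=. (0,1)=. (2,3)=* -> step gives (0,2)='.' but target has '*' -> reject
  (0,0)=. (0,1)=* (2,3)=. -> step reproduces the target at every cell -> ACCEPT
  (0,0)=. (0,1)=* (2,3)=* -> step gives (1,3)='*' but target has '.' -> reject
  (0,0)=* (0,1)=. (2,3)=. -> step gives (0,2)='.' but target has '*' -> reject
  (0,0)=* (0,1)=. (2,3)=* -> step gives (0,2)='.' but target has '*' -> reject
  (0,0)=* (0,1)=* (2,3)=. -> step gives (0,0)='*' but target has '.' -> reject
  (0,0)=* (0,1)=* (2,3)=* -> step gives (0,0)='*' but target has '.' -> reject
Unique solution: (0,0)=dead, (0,1)=live, (2,3)=dead.
Check: live-neighbor counts of every cell in the completed generation 0:
2131
2241
2322
0211
Applying B3/S23 to generation 0 with these counts gives:
..*.
.*..
.**.
....
which matches the target exactly.

Answer: .*..
.*.*
..*.
*...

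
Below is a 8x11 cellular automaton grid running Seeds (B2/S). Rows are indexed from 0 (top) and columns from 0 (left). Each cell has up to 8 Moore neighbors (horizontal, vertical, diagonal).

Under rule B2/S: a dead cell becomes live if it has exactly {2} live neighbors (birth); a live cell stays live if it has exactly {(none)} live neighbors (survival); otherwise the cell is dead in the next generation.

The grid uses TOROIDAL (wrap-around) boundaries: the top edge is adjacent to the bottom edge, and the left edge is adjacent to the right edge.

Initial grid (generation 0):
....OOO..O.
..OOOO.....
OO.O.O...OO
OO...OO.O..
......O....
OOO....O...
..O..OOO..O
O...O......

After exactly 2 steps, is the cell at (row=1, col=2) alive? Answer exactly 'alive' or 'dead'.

Simulating step by step:
Generation 0 (given above): 31 live cells
Generation 1: 16 live cells
.OO.......O
........O..
.......OO..
...........
........O.O
...O....O.O
....O...O..
.O......OO.
Generation 2: 16 live cells
.......O...
OOO........
.........O.
...........
O......O...
O...O......
O.OO......O
...O...O..O

Cell (1,2) at generation 2: 1 -> alive

Answer: alive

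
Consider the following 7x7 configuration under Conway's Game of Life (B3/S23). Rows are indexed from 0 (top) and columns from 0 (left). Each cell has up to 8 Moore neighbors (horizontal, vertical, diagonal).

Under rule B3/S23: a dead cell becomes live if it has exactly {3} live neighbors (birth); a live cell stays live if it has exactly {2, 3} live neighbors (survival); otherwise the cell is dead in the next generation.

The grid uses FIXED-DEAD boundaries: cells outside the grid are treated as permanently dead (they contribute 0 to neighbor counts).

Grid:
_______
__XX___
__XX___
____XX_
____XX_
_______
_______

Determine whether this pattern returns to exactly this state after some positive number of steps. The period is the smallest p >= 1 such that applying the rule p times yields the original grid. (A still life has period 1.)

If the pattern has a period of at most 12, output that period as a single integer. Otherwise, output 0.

Simulating and comparing each generation to the original:
Gen 0 (original, given above): 8 live cells
Gen 1: 6 live cells, differs from original
Gen 2: 8 live cells, MATCHES original -> period = 2

Answer: 2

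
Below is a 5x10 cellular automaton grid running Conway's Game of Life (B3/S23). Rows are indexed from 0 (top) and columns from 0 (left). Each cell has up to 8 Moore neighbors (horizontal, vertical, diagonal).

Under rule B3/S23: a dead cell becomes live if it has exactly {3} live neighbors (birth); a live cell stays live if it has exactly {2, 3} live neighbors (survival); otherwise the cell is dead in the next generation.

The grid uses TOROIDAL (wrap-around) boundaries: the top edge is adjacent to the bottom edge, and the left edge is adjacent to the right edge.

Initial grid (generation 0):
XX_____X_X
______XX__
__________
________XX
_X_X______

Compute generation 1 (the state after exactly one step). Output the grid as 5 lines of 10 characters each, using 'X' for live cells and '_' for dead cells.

Simulating step by step:
Generation 0 (given above): 10 live cells
Generation 1: 14 live cells
(generation 1 grid is the final answer)

Answer: XXX___XXX_
X_____XXX_
_______XX_
__________
_XX_______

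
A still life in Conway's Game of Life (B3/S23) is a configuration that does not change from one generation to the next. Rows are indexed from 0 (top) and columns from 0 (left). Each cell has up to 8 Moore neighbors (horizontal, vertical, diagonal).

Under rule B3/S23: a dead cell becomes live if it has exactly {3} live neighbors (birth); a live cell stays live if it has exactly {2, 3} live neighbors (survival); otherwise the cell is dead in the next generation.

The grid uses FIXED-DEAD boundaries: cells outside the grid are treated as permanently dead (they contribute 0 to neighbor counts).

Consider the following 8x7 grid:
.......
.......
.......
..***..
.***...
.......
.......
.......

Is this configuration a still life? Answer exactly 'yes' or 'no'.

Compute generation 1 and compare to generation 0 (given above):
Generation 1:
.......
.......
...*...
.*..*..
.*..*..
..*....
.......
.......
Cell (2,3) differs: gen0=0 vs gen1=1 -> NOT a still life.

Answer: no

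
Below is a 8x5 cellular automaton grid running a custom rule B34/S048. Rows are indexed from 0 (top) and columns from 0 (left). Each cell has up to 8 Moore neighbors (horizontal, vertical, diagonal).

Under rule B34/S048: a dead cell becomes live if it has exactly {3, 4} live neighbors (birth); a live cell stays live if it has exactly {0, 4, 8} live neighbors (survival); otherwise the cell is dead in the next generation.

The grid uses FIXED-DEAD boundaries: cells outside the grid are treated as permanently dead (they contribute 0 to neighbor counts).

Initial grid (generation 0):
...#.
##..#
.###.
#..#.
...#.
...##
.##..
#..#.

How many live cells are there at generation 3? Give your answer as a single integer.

Answer: 10

Derivation:
Simulating step by step:
Generation 0 (given above): 16 live cells
Generation 1: 14 live cells
.....
...#.
###.#
.#..#
..#.#
..#..
...##
.##..
Generation 2: 12 live cells
.....
.##..
...#.
###..
.#.#.
....#
.##..
...#.
Generation 3: 10 live cells
.....
.....
#....
..##.
#.#..
.###.
...#.
..#..
Population at generation 3: 10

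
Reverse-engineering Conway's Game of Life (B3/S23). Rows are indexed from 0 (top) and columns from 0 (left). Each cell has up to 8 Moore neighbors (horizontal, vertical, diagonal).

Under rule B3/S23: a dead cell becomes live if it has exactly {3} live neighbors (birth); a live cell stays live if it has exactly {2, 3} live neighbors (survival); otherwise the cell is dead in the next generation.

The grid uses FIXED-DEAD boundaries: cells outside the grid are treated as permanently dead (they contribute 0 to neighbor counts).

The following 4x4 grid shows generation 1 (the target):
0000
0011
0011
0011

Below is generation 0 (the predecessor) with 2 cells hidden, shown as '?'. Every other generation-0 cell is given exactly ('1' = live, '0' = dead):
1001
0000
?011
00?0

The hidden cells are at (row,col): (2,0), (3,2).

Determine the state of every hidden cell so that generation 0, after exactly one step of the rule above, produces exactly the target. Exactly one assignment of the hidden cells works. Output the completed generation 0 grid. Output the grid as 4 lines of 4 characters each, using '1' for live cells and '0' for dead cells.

Hidden generation-0 cells (in order): (2,0), (3,2).
A hidden cell only influences target cells in its own 3x3 neighborhood. Try each of the 2^2 = 4 assignments, step the completed generation 0 forward once under B3/S23, and compare with the target:
  (2,0)=0 (3,2)=0 -> step gives (2,2)='0' but target has '1' -> reject
  (2,0)=0 (3,2)=1 -> step reproduces the target at every cell -> ACCEPT
  (2,0)=1 (3,2)=0 -> step gives (1,1)='1' but target has '0' -> reject
  (2,0)=1 (3,2)=1 -> step gives (1,1)='1' but target has '0' -> reject
Unique solution: (2,0)=dead, (3,2)=live.
Check: live-neighbor counts of every cell in the completed generation 0:
0110
1233
0222
0223
Applying B3/S23 to generation 0 with these counts gives:
0000
0011
0011
0011
which matches the target exactly.

Answer: 1001
0000
0011
0010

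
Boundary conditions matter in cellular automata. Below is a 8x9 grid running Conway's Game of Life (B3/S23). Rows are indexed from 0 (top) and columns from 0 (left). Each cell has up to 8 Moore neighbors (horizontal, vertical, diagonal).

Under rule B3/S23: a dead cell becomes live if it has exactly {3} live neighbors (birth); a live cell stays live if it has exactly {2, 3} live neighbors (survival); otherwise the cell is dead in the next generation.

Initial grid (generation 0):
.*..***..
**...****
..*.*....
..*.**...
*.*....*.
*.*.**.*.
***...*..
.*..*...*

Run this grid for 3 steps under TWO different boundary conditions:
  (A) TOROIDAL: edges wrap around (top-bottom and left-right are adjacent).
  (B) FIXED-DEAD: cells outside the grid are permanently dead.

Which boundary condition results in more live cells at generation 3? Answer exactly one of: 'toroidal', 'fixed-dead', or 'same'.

Under TOROIDAL boundary, generation 3:
...**....
...*...*.
.......**
.........
.**.....*
..*....*.
***.*...*
.**.*.**.
Population = 21

Under FIXED-DEAD boundary, generation 3:
.........
...**....
.*....*..
.**......
..*......
..*....*.
..*.**.*.
..**..*..
Population = 16

Comparison: toroidal=21, fixed-dead=16 -> toroidal

Answer: toroidal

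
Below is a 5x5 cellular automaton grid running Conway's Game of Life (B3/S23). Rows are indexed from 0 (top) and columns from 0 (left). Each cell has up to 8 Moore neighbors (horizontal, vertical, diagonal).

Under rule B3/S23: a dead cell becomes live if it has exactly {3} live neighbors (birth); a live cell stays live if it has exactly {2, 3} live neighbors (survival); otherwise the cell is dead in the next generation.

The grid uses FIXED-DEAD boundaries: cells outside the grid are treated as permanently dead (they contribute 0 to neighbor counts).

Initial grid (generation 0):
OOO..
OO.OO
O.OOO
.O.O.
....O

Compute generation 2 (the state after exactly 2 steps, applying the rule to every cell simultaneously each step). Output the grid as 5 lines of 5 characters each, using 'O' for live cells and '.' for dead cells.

Simulating step by step:
Generation 0 (given above): 14 live cells
Generation 1: 6 live cells
O.OO.
....O
O....
.O...
.....
Generation 2: 3 live cells
(generation 2 grid is the final answer)

Answer: ...O.
.O.O.
.....
.....
.....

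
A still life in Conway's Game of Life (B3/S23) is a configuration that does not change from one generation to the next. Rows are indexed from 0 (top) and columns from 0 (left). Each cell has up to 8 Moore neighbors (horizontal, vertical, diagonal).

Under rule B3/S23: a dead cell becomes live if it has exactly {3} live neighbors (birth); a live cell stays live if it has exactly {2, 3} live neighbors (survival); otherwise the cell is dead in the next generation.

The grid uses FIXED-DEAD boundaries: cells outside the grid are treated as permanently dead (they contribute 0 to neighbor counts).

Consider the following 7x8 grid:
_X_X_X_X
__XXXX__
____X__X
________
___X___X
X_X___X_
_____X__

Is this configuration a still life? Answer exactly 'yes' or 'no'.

Compute generation 1 and compare to generation 0 (given above):
Generation 1:
___X_XX_
__X__X__
____XX__
________
________
______X_
________
Cell (0,1) differs: gen0=1 vs gen1=0 -> NOT a still life.

Answer: no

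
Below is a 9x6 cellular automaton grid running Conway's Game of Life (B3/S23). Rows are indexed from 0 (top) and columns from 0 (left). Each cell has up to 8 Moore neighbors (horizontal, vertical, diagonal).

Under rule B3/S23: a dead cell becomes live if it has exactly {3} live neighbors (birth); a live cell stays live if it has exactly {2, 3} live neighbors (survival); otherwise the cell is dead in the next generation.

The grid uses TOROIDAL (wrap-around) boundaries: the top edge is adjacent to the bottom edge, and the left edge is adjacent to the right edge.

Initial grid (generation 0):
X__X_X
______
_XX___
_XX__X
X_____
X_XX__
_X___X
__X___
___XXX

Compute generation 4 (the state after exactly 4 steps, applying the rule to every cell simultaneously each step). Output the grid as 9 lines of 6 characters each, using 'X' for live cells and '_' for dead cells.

Answer: ___X__
__XXX_
__XXX_
______
X____X
_XX_XX
__X___
______
______

Derivation:
Simulating step by step:
Generation 0 (given above): 18 live cells
Generation 1: 27 live cells
X__X_X
XXX___
XXX___
__X___
X__X_X
X_X__X
XX_X__
X_XX_X
X_XX_X
Generation 2: 15 live cells
___X__
___X__
X__X__
__XX_X
X_XXXX
__XX__
___X__
______
______
Generation 3: 10 live cells
______
__XXX_
___X__
______
X____X
_X___X
__XX__
______
______
Generation 4: 14 live cells
(generation 4 grid is the final answer)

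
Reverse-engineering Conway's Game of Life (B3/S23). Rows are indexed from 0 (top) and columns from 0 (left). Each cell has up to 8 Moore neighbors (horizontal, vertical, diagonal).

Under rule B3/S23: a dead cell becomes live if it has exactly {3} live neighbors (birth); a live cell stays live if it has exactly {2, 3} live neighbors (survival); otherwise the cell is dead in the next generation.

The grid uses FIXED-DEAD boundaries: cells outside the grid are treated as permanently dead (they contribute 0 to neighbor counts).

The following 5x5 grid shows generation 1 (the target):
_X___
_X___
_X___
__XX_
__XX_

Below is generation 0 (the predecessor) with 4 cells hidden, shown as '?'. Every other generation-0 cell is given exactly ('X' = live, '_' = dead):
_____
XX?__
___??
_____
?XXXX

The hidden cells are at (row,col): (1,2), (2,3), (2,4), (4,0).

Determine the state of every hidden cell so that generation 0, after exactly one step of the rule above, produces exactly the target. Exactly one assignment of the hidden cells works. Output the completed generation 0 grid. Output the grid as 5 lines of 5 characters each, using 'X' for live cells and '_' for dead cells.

Answer: _____
XXX__
_____
_____
_XXXX

Derivation:
Hidden generation-0 cells (in order): (1,2), (2,3), (2,4), (4,0).
A hidden cell only influences target cells in its own 3x3 neighborhood. Try each of the 2^4 = 16 assignments, step the completed generation 0 forward once under B3/S23, and compare with the target:
  (1,2)=_ (2,3)=_ (2,4)=_ (4,0)=_ -> step gives (0,1)='_' but target has 'X' -> reject
  (1,2)=_ (2,3)=_ (2,4)=_ (4,0)=X -> step gives (0,1)='_' but target has 'X' -> reject
  (1,2)=_ (2,3)=_ (2,4)=X (4,0)=_ -> step gives (0,1)='_' but target has 'X' -> reject
  (1,2)=_ (2,3)=_ (2,4)=X (4,0)=X -> step gives (0,1)='_' but target has 'X' -> reject
  (1,2)=_ (2,3)=X (2,4)=_ (4,0)=_ -> step gives (0,1)='_' but target has 'X' -> reject
  (1,2)=_ (2,3)=X (2,4)=_ (4,0)=X -> step gives (0,1)='_' but target has 'X' -> reject
  (1,2)=_ (2,3)=X (2,4)=X (4,0)=_ -> step gives (0,1)='_' but target has 'X' -> reject
  (1,2)=_ (2,3)=X (2,4)=X (4,0)=X -> step gives (0,1)='_' but target has 'X' -> reject
  (1,2)=X (2,3)=_ (2,4)=_ (4,0)=_ -> step reproduces the target at every cell -> ACCEPT
  (1,2)=X (2,3)=_ (2,4)=_ (4,0)=X -> step gives (3,1)='X' but target has '_' -> reject
  (1,2)=X (2,3)=_ (2,4)=X (4,0)=_ -> step gives (3,3)='_' but target has 'X' -> reject
  (1,2)=X (2,3)=_ (2,4)=X (4,0)=X -> step gives (3,1)='X' but target has '_' -> reject
  (1,2)=X (2,3)=X (2,4)=_ (4,0)=_ -> step gives (1,2)='X' but target has '_' -> reject
  (1,2)=X (2,3)=X (2,4)=_ (4,0)=X -> step gives (1,2)='X' but target has '_' -> reject
  (1,2)=X (2,3)=X (2,4)=X (4,0)=_ -> step gives (1,2)='X' but target has '_' -> reject
  (1,2)=X (2,3)=X (2,4)=X (4,0)=X -> step gives (1,2)='X' but target has '_' -> reject
Unique solution: (1,2)=live, (2,3)=dead, (2,4)=dead, (4,0)=dead.
Check: live-neighbor counts of every cell in the completed generation 0:
23210
12110
23210
12332
11221
Applying B3/S23 to generation 0 with these counts gives:
_X___
_X___
_X___
__XX_
__XX_
which matches the target exactly.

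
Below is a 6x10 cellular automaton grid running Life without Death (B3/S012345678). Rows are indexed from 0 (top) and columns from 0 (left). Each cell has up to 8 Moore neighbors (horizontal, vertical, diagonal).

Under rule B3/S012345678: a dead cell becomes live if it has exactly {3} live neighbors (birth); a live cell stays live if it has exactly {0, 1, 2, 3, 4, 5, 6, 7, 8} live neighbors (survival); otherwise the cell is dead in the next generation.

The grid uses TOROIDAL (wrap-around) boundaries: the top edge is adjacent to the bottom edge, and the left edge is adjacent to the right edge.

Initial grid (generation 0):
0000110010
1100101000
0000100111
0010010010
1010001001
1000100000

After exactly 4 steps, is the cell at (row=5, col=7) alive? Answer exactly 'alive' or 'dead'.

Simulating step by step:
Generation 0 (given above): 20 live cells
Generation 1: 37 live cells
1101110011
1101101000
1101101111
1111011010
1011011001
1101100000
Generation 2: 40 live cells
1101110011
1101101000
1101101111
1111011010
1011011101
1101101010
Generation 3: 41 live cells
1101111011
1101101000
1101101111
1111011010
1011011101
1101101010
Generation 4: 41 live cells
1101111011
1101101000
1101101111
1111011010
1011011101
1101101010

Cell (5,7) at generation 4: 0 -> dead

Answer: dead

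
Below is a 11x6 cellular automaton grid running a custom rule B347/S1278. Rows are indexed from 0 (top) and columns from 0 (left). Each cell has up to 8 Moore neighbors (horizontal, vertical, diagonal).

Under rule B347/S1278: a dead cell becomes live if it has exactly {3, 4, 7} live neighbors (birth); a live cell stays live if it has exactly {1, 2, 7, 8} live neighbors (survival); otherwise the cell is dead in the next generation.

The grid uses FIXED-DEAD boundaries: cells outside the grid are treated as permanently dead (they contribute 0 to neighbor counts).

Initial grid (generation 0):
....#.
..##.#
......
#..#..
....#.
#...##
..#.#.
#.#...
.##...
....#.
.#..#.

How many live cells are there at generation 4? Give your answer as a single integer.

Answer: 20

Derivation:
Simulating step by step:
Generation 0 (given above): 19 live cells
Generation 1: 27 live cells
...##.
..####
..###.
...#..
...#.#
...#..
.#####
#..#..
..##..
.####.
....#.
Generation 2: 19 live cells
..#..#
...#..
.....#
..#...
..###.
.....#
.#...#
##....
.#..#.
.#....
..###.
Generation 3: 25 live cells
..#...
...##.
......
..###.
..#.#.
..####
##...#
..#...
#.#...
.####.
..###.
Generation 4: 20 live cells
..##..
...##.
..#.#.
..#.#.
.#...#
.#....
#.####
#.#...
#.....
......
.#....
Population at generation 4: 20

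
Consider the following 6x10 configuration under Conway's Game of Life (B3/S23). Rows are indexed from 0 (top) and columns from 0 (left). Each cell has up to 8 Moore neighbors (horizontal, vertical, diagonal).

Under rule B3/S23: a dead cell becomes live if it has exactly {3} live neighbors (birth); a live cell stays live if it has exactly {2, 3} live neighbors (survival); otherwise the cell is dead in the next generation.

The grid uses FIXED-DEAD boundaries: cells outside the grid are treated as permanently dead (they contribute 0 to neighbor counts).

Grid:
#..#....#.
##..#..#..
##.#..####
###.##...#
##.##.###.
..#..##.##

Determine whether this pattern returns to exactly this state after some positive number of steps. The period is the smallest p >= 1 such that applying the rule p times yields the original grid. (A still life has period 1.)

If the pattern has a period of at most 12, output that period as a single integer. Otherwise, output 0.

Simulating and comparing each generation to the original:
Gen 0 (original, given above): 32 live cells
Gen 1: 20 live cells, differs from original
Gen 2: 26 live cells, differs from original
Gen 3: 15 live cells, differs from original
Gen 4: 13 live cells, differs from original
Gen 5: 6 live cells, differs from original
Gen 6: 3 live cells, differs from original
Gen 7: 3 live cells, differs from original
Gen 8: 3 live cells, differs from original
Gen 9: 3 live cells, differs from original
Gen 10: 3 live cells, differs from original
Gen 11: 3 live cells, differs from original
Gen 12: 3 live cells, differs from original
No period found within 12 steps.

Answer: 0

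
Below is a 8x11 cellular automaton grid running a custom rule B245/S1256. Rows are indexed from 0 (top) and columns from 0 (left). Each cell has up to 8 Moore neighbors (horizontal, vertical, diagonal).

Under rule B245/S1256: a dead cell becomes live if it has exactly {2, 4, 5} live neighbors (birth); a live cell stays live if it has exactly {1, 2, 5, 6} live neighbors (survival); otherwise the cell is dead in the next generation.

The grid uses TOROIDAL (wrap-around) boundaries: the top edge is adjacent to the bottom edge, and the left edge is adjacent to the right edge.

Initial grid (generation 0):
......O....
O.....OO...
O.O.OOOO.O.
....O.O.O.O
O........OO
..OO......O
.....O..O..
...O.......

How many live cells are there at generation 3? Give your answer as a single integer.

Simulating step by step:
Generation 0 (given above): 24 live cells
Generation 1: 38 live cells
.....OO....
O..OOOO....
O...OOOOOOO
O...OO.O.OO
.OO.OO.OO..
.OOOO...OO.
.........O.
....OOOO...
Generation 2: 40 live cells
......OO...
OO.OO.OO..O
...OO.O...O
.OOOOO.O.OO
O...O.O.OOO
O.....O...O
.O.OOO..OOO
....O..OO..
Generation 3: 52 live cells
.OO..O.OOOO
.O...O..OOO
.O.OO..O.O.
OO.OOOO.OOO
OO.O.O.O.OO
O.O.OOOOO.O
OOOO...O...
O.O..OO..OO
Population at generation 3: 52

Answer: 52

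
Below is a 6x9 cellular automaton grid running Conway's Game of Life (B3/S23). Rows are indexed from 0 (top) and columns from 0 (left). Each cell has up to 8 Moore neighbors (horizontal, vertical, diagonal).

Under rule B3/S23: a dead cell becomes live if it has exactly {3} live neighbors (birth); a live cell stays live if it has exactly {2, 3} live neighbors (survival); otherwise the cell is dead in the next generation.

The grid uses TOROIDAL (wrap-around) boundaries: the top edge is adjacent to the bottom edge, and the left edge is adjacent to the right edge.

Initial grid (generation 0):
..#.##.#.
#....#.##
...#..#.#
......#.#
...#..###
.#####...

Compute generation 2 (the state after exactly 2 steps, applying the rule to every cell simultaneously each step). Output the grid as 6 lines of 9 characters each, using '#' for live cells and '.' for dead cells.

Simulating step by step:
Generation 0 (given above): 22 live cells
Generation 1: 18 live cells
#.#....#.
#..#.#...
.....##..
#....##.#
#..#..#.#
.#......#
Generation 2: 17 live cells
(generation 2 grid is the final answer)

Answer: #.#......
.#..##..#
#......##
#...#...#
.#...##..
.##......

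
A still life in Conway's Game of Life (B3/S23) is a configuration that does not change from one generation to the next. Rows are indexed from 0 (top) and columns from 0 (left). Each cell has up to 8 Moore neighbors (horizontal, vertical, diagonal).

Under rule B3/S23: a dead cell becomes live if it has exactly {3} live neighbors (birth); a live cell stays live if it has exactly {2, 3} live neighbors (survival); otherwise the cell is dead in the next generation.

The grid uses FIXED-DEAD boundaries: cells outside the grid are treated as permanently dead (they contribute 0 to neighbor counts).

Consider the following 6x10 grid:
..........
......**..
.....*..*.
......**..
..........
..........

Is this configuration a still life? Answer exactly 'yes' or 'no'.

Compute generation 1 and compare to generation 0 (given above):
Generation 1:
..........
......**..
.....*..*.
......**..
..........
..........
The grids are IDENTICAL -> still life.

Answer: yes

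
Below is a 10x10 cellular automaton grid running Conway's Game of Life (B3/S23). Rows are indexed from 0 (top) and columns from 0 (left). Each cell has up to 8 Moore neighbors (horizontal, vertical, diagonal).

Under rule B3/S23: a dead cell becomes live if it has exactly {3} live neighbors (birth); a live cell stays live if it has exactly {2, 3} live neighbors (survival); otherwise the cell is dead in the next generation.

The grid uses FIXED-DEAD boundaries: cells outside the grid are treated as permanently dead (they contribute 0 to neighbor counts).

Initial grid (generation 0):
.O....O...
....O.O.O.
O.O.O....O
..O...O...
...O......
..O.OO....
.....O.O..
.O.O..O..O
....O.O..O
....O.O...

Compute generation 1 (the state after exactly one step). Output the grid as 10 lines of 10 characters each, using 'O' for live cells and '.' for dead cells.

Answer: .....O.O..
.O.O...O..
.O.....O..
.OO.......
..OOOO....
...OOOO...
..OO.O....
....O.OOO.
...OO.OO..
..........

Derivation:
Simulating step by step:
Generation 0 (given above): 26 live cells
Generation 1: 28 live cells
(generation 1 grid is the final answer)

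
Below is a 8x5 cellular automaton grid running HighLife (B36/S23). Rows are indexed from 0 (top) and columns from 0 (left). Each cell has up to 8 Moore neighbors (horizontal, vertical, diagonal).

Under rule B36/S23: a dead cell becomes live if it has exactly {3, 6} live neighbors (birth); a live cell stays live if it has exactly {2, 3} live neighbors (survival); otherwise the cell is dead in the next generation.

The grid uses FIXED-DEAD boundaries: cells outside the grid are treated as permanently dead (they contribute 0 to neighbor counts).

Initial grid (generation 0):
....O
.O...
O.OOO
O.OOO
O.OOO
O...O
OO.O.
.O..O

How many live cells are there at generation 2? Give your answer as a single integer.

Simulating step by step:
Generation 0 (given above): 21 live cells
Generation 1: 19 live cells
.....
.OO.O
O...O
OO...
O.O..
O...O
OOOOO
OOO..
Generation 2: 12 live cells
.....
.O.O.
O.OO.
O....
O....
OO..O
....O
O....
Population at generation 2: 12

Answer: 12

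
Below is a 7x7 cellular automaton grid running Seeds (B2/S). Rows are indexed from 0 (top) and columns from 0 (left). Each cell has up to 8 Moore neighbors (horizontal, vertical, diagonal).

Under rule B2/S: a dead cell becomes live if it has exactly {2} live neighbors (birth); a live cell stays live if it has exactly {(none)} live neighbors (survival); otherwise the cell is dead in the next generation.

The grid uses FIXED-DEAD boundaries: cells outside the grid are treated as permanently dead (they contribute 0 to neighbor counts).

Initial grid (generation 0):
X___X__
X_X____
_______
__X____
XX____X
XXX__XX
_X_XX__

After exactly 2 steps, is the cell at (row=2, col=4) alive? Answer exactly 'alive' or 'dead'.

Simulating step by step:
Generation 0 (given above): 16 live cells
Generation 1: 7 live cells
___X___
___X___
__XX___
X______
___X___
_______
______X
Generation 2: 6 live cells
__X_X__
_______
_X__X__
_X__X__
_______
_______
_______

Cell (2,4) at generation 2: 1 -> alive

Answer: alive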